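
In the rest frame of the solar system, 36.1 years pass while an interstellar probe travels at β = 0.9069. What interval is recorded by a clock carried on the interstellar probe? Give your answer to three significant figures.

Lorentz factor: γ = (1 − 0.82246761)^(−1/2) = 2.3733.
The moving clock records proper time: Δτ = Δt/γ = 36.1/2.3733 = 15.2 years.

15.2 years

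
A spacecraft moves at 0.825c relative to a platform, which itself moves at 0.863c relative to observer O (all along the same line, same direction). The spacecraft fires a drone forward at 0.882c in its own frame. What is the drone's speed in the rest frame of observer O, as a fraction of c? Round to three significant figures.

Compose velocities in two stages. Stage 1 (into S'): u₁ = (0.882+0.825)/(1+0.882×0.825) = 0.98805.
Stage 2 (into S): u = (0.98805+0.863)/(1+0.98805×0.863) = 0.99912, so the speed is 0.999c.

0.999c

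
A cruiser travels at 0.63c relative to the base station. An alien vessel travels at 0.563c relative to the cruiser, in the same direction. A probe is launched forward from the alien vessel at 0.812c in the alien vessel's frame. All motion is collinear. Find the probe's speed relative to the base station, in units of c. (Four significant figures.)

0.9869c

Apply u = (u'+v)/(1+u'v) twice. Probe in the cruiser frame: (0.812+0.563)/(1+0.812·0.563) = 1.375/1.457156 = 0.94362c.
That velocity, transformed to the rest frame of the base station: (0.94362+0.63)/(1+0.94362·0.63) = 1.57362/1.5944806 = 0.98692c.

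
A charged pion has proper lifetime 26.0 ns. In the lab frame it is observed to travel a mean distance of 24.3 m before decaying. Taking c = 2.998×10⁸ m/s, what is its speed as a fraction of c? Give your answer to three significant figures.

Let x = d/(cτ) = 24.30 m / (2.998×10⁸ m/s × 2.600×10^-8 s) = 3.1175. Since d = βγcτ, x = βγ = β/√(1−β²).
Solving: β² = x²/(1+x²) = 9.71881/10.71881 = 0.906706, so β = 0.952.

0.952c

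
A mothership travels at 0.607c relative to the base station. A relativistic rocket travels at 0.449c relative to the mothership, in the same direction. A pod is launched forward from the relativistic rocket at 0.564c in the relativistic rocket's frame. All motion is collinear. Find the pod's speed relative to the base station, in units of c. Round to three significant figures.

Apply u = (u'+v)/(1+u'v) twice. Pod in the mothership frame: (0.564+0.449)/(1+0.564·0.449) = 1.013/1.253236 = 0.80831c.
That velocity, transformed to the rest frame of the base station: (0.80831+0.607)/(1+0.80831·0.607) = 1.41531/1.49064417 = 0.94946c.

0.949c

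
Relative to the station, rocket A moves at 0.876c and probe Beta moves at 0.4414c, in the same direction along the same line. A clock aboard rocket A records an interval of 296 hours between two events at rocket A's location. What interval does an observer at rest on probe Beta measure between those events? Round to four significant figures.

The velocity of rocket A relative to probe Beta is (0.876 − 0.4414)c / (1 − 0.876×0.4414) = 0.70859c; relative speed 0.70859c.
γ for this relative speed: γ = 1/√(1 − 0.5021) = 1.4172.
Rocket A's interval is proper; time dilation gives Δt_B = γΔτ = 1.4172 × 296 hours = 419.5 hours.

419.5 hours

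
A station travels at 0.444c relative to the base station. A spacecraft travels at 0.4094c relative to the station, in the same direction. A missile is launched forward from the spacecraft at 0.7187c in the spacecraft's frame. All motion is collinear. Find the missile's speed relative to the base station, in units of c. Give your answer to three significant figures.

0.949c

Compose velocities in two stages. Stage 1 (into S'): u₁ = (0.7187+0.4094)/(1+0.7187×0.4094) = 0.87163.
Stage 2 (into S): u = (0.87163+0.444)/(1+0.87163×0.444) = 0.94854, so the speed is 0.949c.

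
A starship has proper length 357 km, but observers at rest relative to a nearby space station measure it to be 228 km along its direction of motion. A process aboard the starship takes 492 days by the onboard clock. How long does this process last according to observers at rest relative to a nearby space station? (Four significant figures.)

γ = L₀/L = 357/228 = 1.56579.
Δt = γΔτ = 1.56579 × 492 = 770.4 days.

770.4 days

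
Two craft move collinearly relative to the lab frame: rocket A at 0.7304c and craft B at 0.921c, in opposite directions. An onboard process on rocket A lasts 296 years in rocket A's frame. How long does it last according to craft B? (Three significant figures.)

The velocity of rocket A relative to craft B is (0.7304 + 0.921)c / (1 + 0.7304×0.921) = 0.98727c; relative speed 0.98727c.
At |u| = 0.98727c, γ = (1 − 0.974702)^(−1/2) = 6.2872.
The clock on rocket A records proper time, so craft B measures Δt = γΔτ = 6.2872 × 296 = 1860 years.

1860 years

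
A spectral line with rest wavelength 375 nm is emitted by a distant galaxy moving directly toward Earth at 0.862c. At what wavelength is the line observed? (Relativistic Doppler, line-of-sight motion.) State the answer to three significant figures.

Relativistic Doppler for wavelength: λ_obs = λ_src · √((1−β)/(1+β)).
With β = 0.862: factor = √(0.138/1.862) = 0.27224.
λ_obs = 375 × 0.27224 = 102 nm.

102 nm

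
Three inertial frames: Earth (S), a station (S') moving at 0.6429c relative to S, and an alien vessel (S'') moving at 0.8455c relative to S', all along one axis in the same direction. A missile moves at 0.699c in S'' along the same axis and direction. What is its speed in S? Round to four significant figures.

First combine the missile and alien vessel (S''→S'): u₁ = (0.699 + 0.8455)/(1 + 0.699×0.8455) = 1.5445/1.5910045 = 0.97077.
Then combine with the station (S'→S): u = (0.97077 + 0.6429)/(1 + 0.97077×0.6429) = 1.61367/1.624108033 = 0.99357.

0.9936c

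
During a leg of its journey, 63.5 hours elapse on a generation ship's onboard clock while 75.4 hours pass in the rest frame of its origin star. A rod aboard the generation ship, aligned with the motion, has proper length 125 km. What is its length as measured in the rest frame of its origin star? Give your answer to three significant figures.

The time-dilation ratio gives γ = 75.4/63.5 = 1.1874.
The rod contracts by the same γ: 125 km / 1.1874 = 105 km.

105 km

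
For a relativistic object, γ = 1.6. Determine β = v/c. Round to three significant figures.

0.781

β = √(1 − 1/γ²) = √(1 − 1/2.56) = √0.609375 = 0.781.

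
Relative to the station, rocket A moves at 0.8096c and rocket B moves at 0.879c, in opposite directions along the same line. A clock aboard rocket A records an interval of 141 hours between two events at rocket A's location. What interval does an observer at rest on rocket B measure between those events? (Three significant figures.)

The velocity of rocket A relative to rocket B is (0.8096 + 0.879)c / (1 + 0.8096×0.879) = 0.98654c; relative speed 0.98654c.
At |u| = 0.98654c, γ = (1 − 0.973261)^(−1/2) = 6.1154.
Rocket A's interval is proper; time dilation gives Δt_B = γΔτ = 6.1154 × 141 hours = 862 hours.

862 hours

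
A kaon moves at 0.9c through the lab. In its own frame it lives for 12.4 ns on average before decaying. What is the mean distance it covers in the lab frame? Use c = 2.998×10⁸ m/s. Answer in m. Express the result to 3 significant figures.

With β = 0.9, γ = 1/√(1 − 0.9²) = 1/√0.19 = 2.2942.
Lab-frame lifetime: Δt = γτ = 2.2942 × 12.4 ns = 28.448 ns.
Distance: d = vΔt = 0.9 × 2.998×10⁸ m/s × 2.8448×10^-8 s = 7.68 m.

7.68 m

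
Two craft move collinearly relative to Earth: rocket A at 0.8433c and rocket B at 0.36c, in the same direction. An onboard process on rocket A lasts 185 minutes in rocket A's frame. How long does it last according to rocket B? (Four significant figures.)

256.9 minutes

Transform rocket A's velocity into rocket B's frame: (0.8433 − 0.36)/(1 − 0.8433·0.36) = 0.4833/0.696412, so the relative speed is 0.69399c.
γ for this relative speed: γ = 1/√(1 − 0.481622) = 1.3889.
Rocket A's interval is proper; time dilation gives Δt_B = γΔτ = 1.3889 × 185 minutes = 256.9 minutes.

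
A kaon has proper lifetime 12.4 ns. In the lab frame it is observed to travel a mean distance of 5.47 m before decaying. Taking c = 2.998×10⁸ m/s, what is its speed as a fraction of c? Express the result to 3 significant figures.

0.827c

d = βγcτ ⇒ βγ = d/(cτ) = 5.470 m / (3.71752 m) = 1.4714.
β = (βγ)/√(1+(βγ)²) = 1.4714/√3.16502 = 0.827.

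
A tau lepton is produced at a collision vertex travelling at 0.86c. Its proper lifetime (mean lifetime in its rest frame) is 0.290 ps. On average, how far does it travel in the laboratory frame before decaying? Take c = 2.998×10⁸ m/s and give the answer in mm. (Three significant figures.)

With β = 0.86, γ = 1/√(1 − 0.86²) = 1/√0.2604 = 1.9597.
Lab-frame lifetime: Δt = γτ = 1.9597 × 0.290 ps = 0.56831 ps.
Distance: d = vΔt = 0.86 × 2.998×10⁸ m/s × 5.6831×10^-13 s = 1.47×10^-4 m = 0.147 mm.

0.147 mm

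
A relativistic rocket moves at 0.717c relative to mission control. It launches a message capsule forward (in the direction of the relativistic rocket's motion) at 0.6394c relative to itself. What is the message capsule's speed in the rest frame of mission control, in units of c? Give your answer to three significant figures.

Relativistic velocity addition: u = (u' + v)/(1 + u'v/c²), with u' = 0.6394c and v = 0.717c.
Numerator: 0.6394 + 0.717 = 1.3564. Denominator: 1 + (0.6394)(0.717) = 1.4584498.
u = 1.3564/1.4584498 = 0.93003, so the speed is 0.930c.

0.930c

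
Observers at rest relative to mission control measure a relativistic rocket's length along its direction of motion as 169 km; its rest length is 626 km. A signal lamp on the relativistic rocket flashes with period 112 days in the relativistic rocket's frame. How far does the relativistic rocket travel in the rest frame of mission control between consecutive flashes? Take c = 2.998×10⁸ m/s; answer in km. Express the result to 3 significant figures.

From L = L₀/γ: γ = 626/169 = 3.70414.
β = √(1 − 1/γ²) = 0.96287. Lab-frame period = γτ = 3.70414×112 days = 414.86 days. Distance = βc × γτ = 0.96287 × 2.998×10⁸ m/s × 35843904 s = 1.0347×10^16 m = 1.03×10^13 km.

1.03×10^13 km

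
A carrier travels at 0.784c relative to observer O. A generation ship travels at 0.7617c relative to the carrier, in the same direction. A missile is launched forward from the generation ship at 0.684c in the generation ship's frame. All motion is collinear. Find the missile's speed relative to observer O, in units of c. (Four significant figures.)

0.9939c

First combine the missile and generation ship (S''→S'): u₁ = (0.684 + 0.7617)/(1 + 0.684×0.7617) = 1.4457/1.5210028 = 0.95049.
Then combine with the carrier (S'→S): u = (0.95049 + 0.784)/(1 + 0.95049×0.784) = 1.73449/1.74518416 = 0.99387.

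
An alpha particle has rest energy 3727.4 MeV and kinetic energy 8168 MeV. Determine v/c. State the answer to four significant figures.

0.9496

K = (γ−1)mc², so γ = 1 + 8168/3727.4 = 3.1913.
Then v/c = √(1 − γ⁻²) = √(1 − 0.0981894) = √0.9018106 = 0.9496.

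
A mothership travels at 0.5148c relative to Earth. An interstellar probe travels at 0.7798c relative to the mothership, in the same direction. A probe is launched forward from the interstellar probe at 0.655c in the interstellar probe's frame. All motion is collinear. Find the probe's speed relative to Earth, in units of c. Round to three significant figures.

First combine the probe and interstellar probe (S''→S'): u₁ = (0.655 + 0.7798)/(1 + 0.655×0.7798) = 1.4348/1.510769 = 0.94972.
Then combine with the mothership (S'→S): u = (0.94972 + 0.5148)/(1 + 0.94972×0.5148) = 1.46452/1.488915856 = 0.98362.

0.984c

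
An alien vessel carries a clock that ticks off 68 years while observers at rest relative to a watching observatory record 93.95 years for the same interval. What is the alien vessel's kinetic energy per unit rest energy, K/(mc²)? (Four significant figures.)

γ = Δt/Δτ = 93.95/68 = 1.38162.
K/(mc²) = γ − 1 = 1.38162 − 1 = 0.3816.

0.3816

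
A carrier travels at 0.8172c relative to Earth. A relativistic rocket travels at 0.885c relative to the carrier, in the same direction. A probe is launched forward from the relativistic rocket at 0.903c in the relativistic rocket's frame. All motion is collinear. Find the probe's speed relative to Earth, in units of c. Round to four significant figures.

0.9994c

Apply u = (u'+v)/(1+u'v) twice. Probe in the carrier frame: (0.903+0.885)/(1+0.903·0.885) = 1.788/1.799155 = 0.9938c.
That velocity, transformed to the rest frame of Earth: (0.9938+0.8172)/(1+0.9938·0.8172) = 1.811/1.81213336 = 0.99937c.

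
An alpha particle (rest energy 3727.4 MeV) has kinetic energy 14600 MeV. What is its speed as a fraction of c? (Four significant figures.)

0.9791c

γ = 1 + K/(mc²) = 1 + 14600/3727.4 = 4.9169.
β = √(1 − 1/γ²) = √(1 − 0.0413635) = √0.9586365 = 0.9791.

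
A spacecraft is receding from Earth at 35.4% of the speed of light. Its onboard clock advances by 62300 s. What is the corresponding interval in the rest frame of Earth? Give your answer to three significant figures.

66600 s

β² = 0.125316, so γ = 1/√0.874684 = 1.0692.
Time dilation: Δt = γ·Δτ = 1.0692 × 62300 = 66600 s.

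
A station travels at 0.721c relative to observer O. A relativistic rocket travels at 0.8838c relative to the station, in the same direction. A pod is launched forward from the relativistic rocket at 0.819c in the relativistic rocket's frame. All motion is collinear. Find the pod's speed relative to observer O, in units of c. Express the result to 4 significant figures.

0.9980c

First combine the pod and relativistic rocket (S''→S'): u₁ = (0.819 + 0.8838)/(1 + 0.819×0.8838) = 1.7028/1.7238322 = 0.9878.
Then combine with the station (S'→S): u = (0.9878 + 0.721)/(1 + 0.9878×0.721) = 1.7088/1.7122038 = 0.99801.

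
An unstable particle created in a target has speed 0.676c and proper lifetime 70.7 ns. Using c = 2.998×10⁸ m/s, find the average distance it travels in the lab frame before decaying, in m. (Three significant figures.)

19.4 m

β² = 0.456976, so γ = 1/√0.543024 = 1.357.
Lab-frame lifetime: Δt = γτ = 1.357 × 70.7 ns = 95.94 ns.
Distance: d = vΔt = 0.676 × 2.998×10⁸ m/s × 9.5940×10^-8 s = 19.4 m.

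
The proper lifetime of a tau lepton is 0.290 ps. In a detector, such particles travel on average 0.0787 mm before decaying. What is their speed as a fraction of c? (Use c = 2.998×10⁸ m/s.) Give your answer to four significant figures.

0.6711c

Lab distance = (lab lifetime)·v = γτ·βc, so βγ = d/(cτ) = 7.870×10^-5/(2.998×10⁸ × 2.900×10^-13) = 0.9052.
With βγ = 0.9052: γ² = 1 + (βγ)² = 1.819387, and β = (βγ)/γ = 0.9052/1.34885 = 0.6711.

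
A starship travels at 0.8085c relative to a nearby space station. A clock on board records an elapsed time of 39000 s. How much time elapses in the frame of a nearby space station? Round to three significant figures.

Lorentz factor: γ = (1 − 0.65367225)^(−1/2) = 1.6992.
The onboard clock measures proper time, so the interval in the rest frame of a nearby space station is dilated: Δt = γ·Δτ = 1.6992 × 39000 s = 66300 s.

66300 s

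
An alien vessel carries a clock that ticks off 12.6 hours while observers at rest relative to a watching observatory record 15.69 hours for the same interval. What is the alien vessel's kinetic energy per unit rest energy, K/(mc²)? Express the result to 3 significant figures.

0.245

The time-dilation ratio gives γ = 15.69/12.6 = 1.24524.
K/(mc²) = γ − 1 = 1.24524 − 1 = 0.245.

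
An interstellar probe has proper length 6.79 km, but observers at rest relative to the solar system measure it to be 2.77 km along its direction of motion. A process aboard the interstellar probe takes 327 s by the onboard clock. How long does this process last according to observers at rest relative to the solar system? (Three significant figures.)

Length contraction gives γ = L₀/L = 6.79/2.77 = 2.45126.
The same γ dilates the second interval: 2.45126 × 327 s = 802 s.

802 s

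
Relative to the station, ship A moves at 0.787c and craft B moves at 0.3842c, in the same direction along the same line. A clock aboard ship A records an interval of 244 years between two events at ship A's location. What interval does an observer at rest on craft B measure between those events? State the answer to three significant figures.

The velocity of ship A relative to craft B is (0.787 − 0.3842)c / (1 − 0.787×0.3842) = 0.57738c; relative speed 0.57738c.
γ for this relative speed: γ = 1/√(1 − 0.333368) = 1.2248.
The clock on ship A records proper time, so craft B measures Δt = γΔτ = 1.2248 × 244 = 299 years.

299 years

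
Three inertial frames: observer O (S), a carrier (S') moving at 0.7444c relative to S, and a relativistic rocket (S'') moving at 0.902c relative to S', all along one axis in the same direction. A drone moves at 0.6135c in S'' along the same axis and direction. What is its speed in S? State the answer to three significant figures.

0.996c

First combine the drone and relativistic rocket (S''→S'): u₁ = (0.6135 + 0.902)/(1 + 0.6135×0.902) = 1.5155/1.553377 = 0.97562.
Then combine with the carrier (S'→S): u = (0.97562 + 0.7444)/(1 + 0.97562×0.7444) = 1.72002/1.726251528 = 0.99639.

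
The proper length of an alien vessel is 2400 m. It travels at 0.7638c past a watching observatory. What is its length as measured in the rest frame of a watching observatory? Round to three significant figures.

1550 m

γ = 1/√(1 − β²) = 1/√(1 − 0.58339044) = 1/√0.41660956 = 1/0.645453 = 1.5493.
Length contraction: L = L₀/γ = 2400/1.5493 = 1550 m.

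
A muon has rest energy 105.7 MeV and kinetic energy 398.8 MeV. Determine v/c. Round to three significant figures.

K = (γ−1)mc², so γ = 1 + 398.8/105.7 = 4.7729.
Then v/c = √(1 − γ⁻²) = √(1 − 0.043897) = √0.956103 = 0.978.

0.978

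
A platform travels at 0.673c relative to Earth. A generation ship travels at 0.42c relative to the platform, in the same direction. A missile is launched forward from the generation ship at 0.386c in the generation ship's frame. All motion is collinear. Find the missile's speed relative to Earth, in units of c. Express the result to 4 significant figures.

0.9317c

Apply u = (u'+v)/(1+u'v) twice. Missile in the platform frame: (0.386+0.42)/(1+0.386·0.42) = 0.806/1.16212 = 0.69356c.
That velocity, transformed to the rest frame of Earth: (0.69356+0.673)/(1+0.69356·0.673) = 1.36656/1.46676588 = 0.93168c.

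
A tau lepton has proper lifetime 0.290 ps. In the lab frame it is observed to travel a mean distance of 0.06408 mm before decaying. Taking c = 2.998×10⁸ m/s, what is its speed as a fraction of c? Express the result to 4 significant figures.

d = βγcτ ⇒ βγ = d/(cτ) = 6.408×10^-5 m / (8.6942×10^-5 m) = 0.73704.
β = (βγ)/√(1+(βγ)²) = 0.73704/√1.543228 = 0.5933.

0.5933c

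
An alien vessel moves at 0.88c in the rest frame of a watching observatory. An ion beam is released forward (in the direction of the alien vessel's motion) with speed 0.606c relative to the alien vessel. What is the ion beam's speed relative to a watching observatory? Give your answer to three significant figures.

In units of c, u = (u' + v)/(1 + u'v) with u' = 0.606 and v = 0.88.
Numerator: 0.606 + 0.88 = 1.486. Denominator: 1 + (0.606)(0.88) = 1.53328.
u = 1.486/1.53328 = 0.96916, so the speed is 0.969c.

0.969c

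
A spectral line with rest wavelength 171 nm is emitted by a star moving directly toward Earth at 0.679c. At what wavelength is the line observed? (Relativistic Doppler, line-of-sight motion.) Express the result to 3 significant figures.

74.8 nm

Relativistic Doppler for wavelength: λ_obs = λ_src · √((1−β)/(1+β)).
With β = 0.679: factor = √(0.321/1.679) = 0.43725.
λ_obs = 171 × 0.43725 = 74.8 nm.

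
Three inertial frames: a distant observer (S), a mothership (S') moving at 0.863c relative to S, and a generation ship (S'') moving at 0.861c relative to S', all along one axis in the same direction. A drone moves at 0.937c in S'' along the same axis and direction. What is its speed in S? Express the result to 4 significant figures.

0.9996c

Apply u = (u'+v)/(1+u'v) twice. Drone in the mothership frame: (0.937+0.861)/(1+0.937·0.861) = 1.798/1.806757 = 0.99515c.
That velocity, transformed to the rest frame of a distant observer: (0.99515+0.863)/(1+0.99515·0.863) = 1.85815/1.85881445 = 0.99964c.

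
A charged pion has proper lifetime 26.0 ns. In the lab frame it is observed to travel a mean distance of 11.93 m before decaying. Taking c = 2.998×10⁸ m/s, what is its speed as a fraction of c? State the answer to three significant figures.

Let x = d/(cτ) = 11.93 m / (2.998×10⁸ m/s × 2.600×10^-8 s) = 1.5305. Since d = βγcτ, x = βγ = β/√(1−β²).
Solving: β² = x²/(1+x²) = 2.34243/3.34243 = 0.700816, so β = 0.837.

0.837c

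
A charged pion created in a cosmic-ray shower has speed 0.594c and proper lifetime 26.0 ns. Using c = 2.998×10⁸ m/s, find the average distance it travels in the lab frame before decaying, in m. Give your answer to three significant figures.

β² = 0.352836, so γ = 1/√0.647164 = 1.2431.
Lab-frame lifetime: Δt = γτ = 1.2431 × 26.0 ns = 32.321 ns.
Distance: d = vΔt = 0.594 × 2.998×10⁸ m/s × 3.2321×10^-8 s = 5.76 m.

5.76 m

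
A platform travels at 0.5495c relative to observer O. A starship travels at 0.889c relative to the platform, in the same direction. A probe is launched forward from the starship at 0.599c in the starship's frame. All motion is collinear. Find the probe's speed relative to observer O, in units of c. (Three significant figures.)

First combine the probe and starship (S''→S'): u₁ = (0.599 + 0.889)/(1 + 0.599×0.889) = 1.488/1.532511 = 0.97096.
Then combine with the platform (S'→S): u = (0.97096 + 0.5495)/(1 + 0.97096×0.5495) = 1.52046/1.53354252 = 0.99147.

0.991c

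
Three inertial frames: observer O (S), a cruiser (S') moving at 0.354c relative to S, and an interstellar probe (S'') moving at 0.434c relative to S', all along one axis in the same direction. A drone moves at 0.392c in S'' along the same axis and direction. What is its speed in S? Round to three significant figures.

First combine the drone and interstellar probe (S''→S'): u₁ = (0.392 + 0.434)/(1 + 0.392×0.434) = 0.826/1.170128 = 0.70591.
Then combine with the cruiser (S'→S): u = (0.70591 + 0.354)/(1 + 0.70591×0.354) = 1.05991/1.24989214 = 0.848.

0.848c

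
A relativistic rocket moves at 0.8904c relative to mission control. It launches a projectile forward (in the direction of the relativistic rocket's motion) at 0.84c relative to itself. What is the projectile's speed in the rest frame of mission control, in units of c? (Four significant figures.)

Relativistic velocity addition: u = (u' + v)/(1 + u'v/c²), with u' = 0.84c and v = 0.8904c.
Numerator: 0.84 + 0.8904 = 1.7304. Denominator: 1 + (0.84)(0.8904) = 1.747936.
u = 1.7304/1.747936 = 0.98997, so the speed is 0.9900c.

0.9900c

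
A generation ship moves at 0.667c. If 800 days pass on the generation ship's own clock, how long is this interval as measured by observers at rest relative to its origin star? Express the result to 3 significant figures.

1070 days

γ = 1/√(1 − β²) = 1/√(1 − 0.444889) = 1/√0.555111 = 1/0.745058 = 1.3422.
Time dilation: Δt = γ·Δτ = 1.3422 × 800 = 1070 days.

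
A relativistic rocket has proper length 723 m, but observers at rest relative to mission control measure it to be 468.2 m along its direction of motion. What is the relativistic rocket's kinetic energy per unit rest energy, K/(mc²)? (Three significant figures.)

From L = L₀/γ: γ = 723/468.2 = 1.54421.
K/(mc²) = γ − 1 = 1.54421 − 1 = 0.544.

0.544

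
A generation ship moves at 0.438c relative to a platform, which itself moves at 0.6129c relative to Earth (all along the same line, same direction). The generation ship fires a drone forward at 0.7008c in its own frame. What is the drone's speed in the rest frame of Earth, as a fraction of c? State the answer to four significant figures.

Compose velocities in two stages. Stage 1 (into S'): u₁ = (0.7008+0.438)/(1+0.7008×0.438) = 0.87134.
Stage 2 (into S): u = (0.87134+0.6129)/(1+0.87134×0.6129) = 0.96753, so the speed is 0.9675c.

0.9675c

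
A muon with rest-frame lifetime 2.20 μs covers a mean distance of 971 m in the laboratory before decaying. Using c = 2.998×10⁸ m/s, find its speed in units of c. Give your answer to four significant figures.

d = βγcτ ⇒ βγ = d/(cτ) = 971.0 m / (659.56 m) = 1.4722.
β = (βγ)/√(1+(βγ)²) = 1.4722/√3.16737 = 0.8272.

0.8272c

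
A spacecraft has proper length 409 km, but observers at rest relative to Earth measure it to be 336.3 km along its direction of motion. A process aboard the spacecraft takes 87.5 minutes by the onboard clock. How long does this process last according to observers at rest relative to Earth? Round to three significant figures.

106 minutes

γ = L₀/L = 409/336.3 = 1.21618.
The same γ dilates the second interval: 1.21618 × 87.5 minutes = 106 minutes.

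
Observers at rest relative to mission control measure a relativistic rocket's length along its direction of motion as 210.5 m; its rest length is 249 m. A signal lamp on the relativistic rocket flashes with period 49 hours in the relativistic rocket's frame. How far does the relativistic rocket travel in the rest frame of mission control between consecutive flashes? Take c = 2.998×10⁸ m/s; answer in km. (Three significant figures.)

3.34×10^10 km

From L = L₀/γ: γ = 249/210.5 = 1.1829.
β = √(1 − 1/γ²) = 0.53417. Lab-frame period = γτ = 1.1829×49 hours = 57.962 hours. Distance = βc × γτ = 0.53417 × 2.998×10⁸ m/s × 208663.2 s = 3.3416×10^13 m = 3.34×10^10 km.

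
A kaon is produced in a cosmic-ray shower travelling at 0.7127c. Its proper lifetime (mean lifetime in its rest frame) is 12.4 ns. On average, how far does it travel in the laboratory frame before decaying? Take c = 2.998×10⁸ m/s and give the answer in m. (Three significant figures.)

With β = 0.7127, γ = 1/√(1 − 0.7127²) = 1/√0.49205871 = 1.4256.
Lab-frame lifetime: Δt = γτ = 1.4256 × 12.4 ns = 17.677 ns.
Distance: d = vΔt = 0.7127 × 2.998×10⁸ m/s × 1.7677×10^-8 s = 3.78 m.

3.78 m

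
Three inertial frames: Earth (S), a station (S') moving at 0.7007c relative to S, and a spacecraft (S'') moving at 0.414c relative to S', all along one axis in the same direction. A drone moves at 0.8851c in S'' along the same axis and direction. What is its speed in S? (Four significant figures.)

First combine the drone and spacecraft (S''→S'): u₁ = (0.8851 + 0.414)/(1 + 0.8851×0.414) = 1.2991/1.3664314 = 0.95072.
Then combine with the station (S'→S): u = (0.95072 + 0.7007)/(1 + 0.95072×0.7007) = 1.65142/1.666169504 = 0.99115.

0.9911c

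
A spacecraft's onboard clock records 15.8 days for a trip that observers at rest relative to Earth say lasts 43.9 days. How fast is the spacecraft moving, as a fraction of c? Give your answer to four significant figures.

γ = Δt/Δτ = 43.9/15.8 = 2.7785.
β = √(1 − 1/γ²) = √(1 − 0.129533) = √0.870467 = 0.9330.

0.9330c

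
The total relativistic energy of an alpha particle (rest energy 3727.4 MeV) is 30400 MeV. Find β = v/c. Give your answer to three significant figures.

γ = E/(mc²) = 30400/3727.4 = 8.1558.
β = √(1 − 1/γ²) = √(1 − 0.0150337) = √0.9849663 = 0.992.

0.992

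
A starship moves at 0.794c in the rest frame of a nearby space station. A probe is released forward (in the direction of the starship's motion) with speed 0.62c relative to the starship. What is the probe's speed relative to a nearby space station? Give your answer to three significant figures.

0.948c

Relativistic velocity addition: u = (u' + v)/(1 + u'v/c²), with u' = 0.62c and v = 0.794c.
Numerator: 0.62 + 0.794 = 1.414. Denominator: 1 + (0.62)(0.794) = 1.49228.
u = 1.414/1.49228 = 0.94754, so the speed is 0.948c.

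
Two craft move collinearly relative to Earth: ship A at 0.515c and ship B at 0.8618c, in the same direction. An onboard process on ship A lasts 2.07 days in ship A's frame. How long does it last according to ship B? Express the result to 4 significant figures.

The velocity of ship A relative to ship B is (0.515 − 0.8618)c / (1 − 0.515×0.8618) = −0.62355c; relative speed 0.62355c.
γ for this relative speed: γ = 1/√(1 − 0.388815) = 1.2791.
The clock on ship A records proper time, so ship B measures Δt = γΔτ = 1.2791 × 2.07 = 2.648 days.

2.648 days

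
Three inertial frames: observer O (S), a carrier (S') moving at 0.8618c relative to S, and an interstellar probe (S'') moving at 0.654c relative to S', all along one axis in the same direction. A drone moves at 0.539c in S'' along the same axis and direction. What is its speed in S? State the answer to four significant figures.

0.9907c

Apply u = (u'+v)/(1+u'v) twice. Drone in the carrier frame: (0.539+0.654)/(1+0.539·0.654) = 1.193/1.352506 = 0.88207c.
That velocity, transformed to the rest frame of observer O: (0.88207+0.8618)/(1+0.88207·0.8618) = 1.74387/1.760167926 = 0.99074c.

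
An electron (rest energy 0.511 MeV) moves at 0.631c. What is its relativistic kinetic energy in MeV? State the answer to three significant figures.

0.148 MeV

γ = 1/√(1 − β²) = 1/√(1 − 0.398161) = 1/√0.601839 = 1/0.775783 = 1.28902.
Kinetic energy: K = (γ − 1)mc² = (1.28902 − 1) × 0.511 MeV = 0.28902 × 0.511 = 0.148 MeV.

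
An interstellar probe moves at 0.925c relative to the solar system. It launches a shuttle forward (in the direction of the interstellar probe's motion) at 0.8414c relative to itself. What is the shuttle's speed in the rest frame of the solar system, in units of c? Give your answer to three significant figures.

0.993c

In units of c, u = (u' + v)/(1 + u'v) with u' = 0.8414 and v = 0.925.
Numerator: 0.8414 + 0.925 = 1.7664. Denominator: 1 + (0.8414)(0.925) = 1.778295.
u = 1.7664/1.778295 = 0.99331, so the speed is 0.993c.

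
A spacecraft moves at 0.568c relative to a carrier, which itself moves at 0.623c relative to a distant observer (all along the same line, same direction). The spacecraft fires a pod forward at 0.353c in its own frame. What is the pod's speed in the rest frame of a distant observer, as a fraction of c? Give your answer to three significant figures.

0.941c

Compose velocities in two stages. Stage 1 (into S'): u₁ = (0.353+0.568)/(1+0.353×0.568) = 0.76718.
Stage 2 (into S): u = (0.76718+0.623)/(1+0.76718×0.623) = 0.94061, so the speed is 0.941c.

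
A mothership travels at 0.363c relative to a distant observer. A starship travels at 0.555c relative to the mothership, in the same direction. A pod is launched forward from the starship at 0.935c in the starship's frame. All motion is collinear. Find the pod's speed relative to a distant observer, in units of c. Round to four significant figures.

0.9911c

First combine the pod and starship (S''→S'): u₁ = (0.935 + 0.555)/(1 + 0.935×0.555) = 1.49/1.518925 = 0.98096.
Then combine with the mothership (S'→S): u = (0.98096 + 0.363)/(1 + 0.98096×0.363) = 1.34396/1.35608848 = 0.99106.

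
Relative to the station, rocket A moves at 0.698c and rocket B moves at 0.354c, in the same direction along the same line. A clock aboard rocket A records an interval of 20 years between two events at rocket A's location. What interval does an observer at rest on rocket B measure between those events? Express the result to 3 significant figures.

Transform rocket A's velocity into rocket B's frame: (0.698 − 0.354)/(1 − 0.698·0.354) = 0.344/0.752908, so the relative speed is 0.4569c.
γ for this relative speed: γ = 1/√(1 − 0.208758) = 1.1242.
The clock on rocket A records proper time, so rocket B measures Δt = γΔτ = 1.1242 × 20 = 22.5 years.

22.5 years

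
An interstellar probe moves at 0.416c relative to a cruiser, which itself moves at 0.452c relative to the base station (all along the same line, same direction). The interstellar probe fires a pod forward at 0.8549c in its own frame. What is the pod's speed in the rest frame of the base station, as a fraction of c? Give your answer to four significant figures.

0.9759c

First combine the pod and interstellar probe (S''→S'): u₁ = (0.8549 + 0.416)/(1 + 0.8549×0.416) = 1.2709/1.3556384 = 0.93749.
Then combine with the cruiser (S'→S): u = (0.93749 + 0.452)/(1 + 0.93749×0.452) = 1.38949/1.42374548 = 0.97594.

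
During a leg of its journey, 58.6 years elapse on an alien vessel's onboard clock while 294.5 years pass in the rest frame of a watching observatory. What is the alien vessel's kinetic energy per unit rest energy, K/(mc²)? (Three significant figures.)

4.03

The time-dilation ratio gives γ = 294.5/58.6 = 5.0256.
Since K = (γ−1)mc², K/(mc²) = 5.0256 − 1 = 4.03.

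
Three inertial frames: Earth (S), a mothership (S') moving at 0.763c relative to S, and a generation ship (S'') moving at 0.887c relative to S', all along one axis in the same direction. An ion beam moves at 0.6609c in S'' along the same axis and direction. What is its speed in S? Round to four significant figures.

First combine the ion beam and generation ship (S''→S'): u₁ = (0.6609 + 0.887)/(1 + 0.6609×0.887) = 1.5479/1.5862183 = 0.97584.
Then combine with the mothership (S'→S): u = (0.97584 + 0.763)/(1 + 0.97584×0.763) = 1.73884/1.74456592 = 0.99672.

0.9967c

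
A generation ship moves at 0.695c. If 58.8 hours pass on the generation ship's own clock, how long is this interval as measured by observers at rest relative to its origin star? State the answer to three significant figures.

81.8 hours

With β = 0.695, γ = 1/√(1 − 0.695²) = 1/√0.516975 = 1.3908.
Time dilation: Δt = γ·Δτ = 1.3908 × 58.8 = 81.8 hours.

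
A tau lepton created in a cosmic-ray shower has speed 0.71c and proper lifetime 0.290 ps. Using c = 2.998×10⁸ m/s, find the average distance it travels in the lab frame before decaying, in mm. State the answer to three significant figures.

β² = 0.5041, so γ = 1/√0.4959 = 1.42.
Lab-frame lifetime: Δt = γτ = 1.42 × 0.290 ps = 0.4118 ps.
Distance: d = vΔt = 0.71 × 2.998×10⁸ m/s × 4.1180×10^-13 s = 8.77×10^-5 m = 0.0877 mm.

0.0877 mm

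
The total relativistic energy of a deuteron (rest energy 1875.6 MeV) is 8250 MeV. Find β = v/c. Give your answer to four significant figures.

Total energy E = γmc² gives γ = 8250/1875.6 = 4.3986.
Hence β = √(1 − 1/γ²) = √(1 − 0.0516858) = √0.9483142 = 0.9738.

0.9738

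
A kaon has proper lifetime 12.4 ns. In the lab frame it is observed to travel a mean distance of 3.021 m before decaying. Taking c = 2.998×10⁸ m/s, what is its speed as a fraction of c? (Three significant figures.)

0.631c

d = βγcτ ⇒ βγ = d/(cτ) = 3.021 m / (3.71752 m) = 0.81264.
β = (βγ)/√(1+(βγ)²) = 0.81264/√1.660384 = 0.631.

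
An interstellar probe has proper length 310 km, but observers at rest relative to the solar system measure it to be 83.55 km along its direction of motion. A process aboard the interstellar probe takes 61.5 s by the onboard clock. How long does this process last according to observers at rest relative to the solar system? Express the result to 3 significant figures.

228 s

From L = L₀/γ: γ = 310/83.55 = 3.71035.
Δt = γΔτ = 3.71035 × 61.5 = 228 s.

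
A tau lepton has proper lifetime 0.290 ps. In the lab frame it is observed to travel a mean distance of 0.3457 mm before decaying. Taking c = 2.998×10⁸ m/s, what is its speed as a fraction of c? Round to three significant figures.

0.970c

d = βγcτ ⇒ βγ = d/(cτ) = 3.457×10^-4 m / (8.6942×10^-5 m) = 3.9762.
β = (βγ)/√(1+(βγ)²) = 3.9762/√16.8102 = 0.970.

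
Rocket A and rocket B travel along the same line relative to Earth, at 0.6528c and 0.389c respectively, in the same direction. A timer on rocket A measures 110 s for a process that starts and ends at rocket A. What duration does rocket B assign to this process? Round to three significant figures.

118 s

The velocity of rocket A relative to rocket B is (0.6528 − 0.389)c / (1 − 0.6528×0.389) = 0.35359c; relative speed 0.35359c.
At |u| = 0.35359c, γ = (1 − 0.125026)^(−1/2) = 1.0691.
Rocket A's interval is proper; time dilation gives Δt_B = γΔτ = 1.0691 × 110 s = 118 s.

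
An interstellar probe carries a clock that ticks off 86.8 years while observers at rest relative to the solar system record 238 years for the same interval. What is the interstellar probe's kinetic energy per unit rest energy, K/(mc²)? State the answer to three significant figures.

γ = Δt/Δτ = 238/86.8 = 2.74194.
Since K = (γ−1)mc², K/(mc²) = 2.74194 − 1 = 1.74.

1.74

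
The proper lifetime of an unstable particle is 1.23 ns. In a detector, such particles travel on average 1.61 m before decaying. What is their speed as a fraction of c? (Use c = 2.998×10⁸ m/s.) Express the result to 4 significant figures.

0.9748c

d = βγcτ ⇒ βγ = d/(cτ) = 1.610 m / (0.368754 m) = 4.3661.
β = (βγ)/√(1+(βγ)²) = 4.3661/√20.0628 = 0.9748.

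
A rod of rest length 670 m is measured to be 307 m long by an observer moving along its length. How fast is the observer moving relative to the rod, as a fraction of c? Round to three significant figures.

0.889c

Length contraction gives γ = L₀/L = 670/307 = 2.1824.
β = √(1 − 1/γ²) = √0.790043 = 0.889.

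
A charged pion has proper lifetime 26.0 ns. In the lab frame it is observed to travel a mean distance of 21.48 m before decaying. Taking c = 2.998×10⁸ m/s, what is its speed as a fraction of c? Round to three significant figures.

0.940c

Let x = d/(cτ) = 21.48 m / (2.998×10⁸ m/s × 2.600×10^-8 s) = 2.7557. Since d = βγcτ, x = βγ = β/√(1−β²).
Solving: β² = x²/(1+x²) = 7.59388/8.59388 = 0.883638, so β = 0.940.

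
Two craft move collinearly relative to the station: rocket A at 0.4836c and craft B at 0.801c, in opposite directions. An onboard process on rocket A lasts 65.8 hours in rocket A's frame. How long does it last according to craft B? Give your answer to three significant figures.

Transform rocket A's velocity into craft B's frame: (0.4836 + 0.801)/(1 + 0.4836·0.801) = 1.2846/1.3873636, so the relative speed is 0.92593c.
γ for this relative speed: γ = 1/√(1 − 0.857346) = 2.6476.
Rocket A's interval is proper; time dilation gives Δt_B = γΔτ = 2.6476 × 65.8 hours = 174 hours.

174 hours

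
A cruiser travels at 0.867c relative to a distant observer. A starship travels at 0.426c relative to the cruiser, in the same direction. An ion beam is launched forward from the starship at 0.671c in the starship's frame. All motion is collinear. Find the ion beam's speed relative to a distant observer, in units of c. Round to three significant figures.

0.989c

Apply u = (u'+v)/(1+u'v) twice. Ion beam in the cruiser frame: (0.671+0.426)/(1+0.671·0.426) = 1.097/1.285846 = 0.85313c.
That velocity, transformed to the rest frame of a distant observer: (0.85313+0.867)/(1+0.85313·0.867) = 1.72013/1.73966371 = 0.98877c.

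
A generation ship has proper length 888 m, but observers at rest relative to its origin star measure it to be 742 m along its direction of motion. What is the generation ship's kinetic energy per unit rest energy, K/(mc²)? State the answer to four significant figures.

From L = L₀/γ: γ = 888/742 = 1.19677.
Since K = (γ−1)mc², K/(mc²) = 1.19677 − 1 = 0.1968.

0.1968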